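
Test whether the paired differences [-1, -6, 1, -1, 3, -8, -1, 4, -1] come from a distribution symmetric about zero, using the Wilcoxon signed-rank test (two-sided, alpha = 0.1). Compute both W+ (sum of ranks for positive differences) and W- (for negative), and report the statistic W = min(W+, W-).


Step 1: Drop any zero differences (none here) and take |d_i|.
|d| = [1, 6, 1, 1, 3, 8, 1, 4, 1]
Step 2: Midrank |d_i| (ties get averaged ranks).
ranks: |1|->3, |6|->8, |1|->3, |1|->3, |3|->6, |8|->9, |1|->3, |4|->7, |1|->3
Step 3: Attach original signs; sum ranks with positive sign and with negative sign.
W+ = 3 + 6 + 7 = 16
W- = 3 + 8 + 3 + 9 + 3 + 3 = 29
(Check: W+ + W- = 45 should equal n(n+1)/2 = 45.)
Step 4: Test statistic W = min(W+, W-) = 16.
Step 5: Ties in |d|, so use the tie-corrected normal approximation.
        E[W] = n(n+1)/4 = 9*10/4 = 22.5.
        Tie groups: |d|=1 (t=5); sum(t^3 - t) = 120.
        Var[W] = n(n+1)(2n+1)/24 - sum(t^3-t)/48 = 1710/24 - 120/48 = 68.75.
        z = (W - E[W]) / sqrt(Var[W]) = (16 - 22.5) / 8.2916 = -0.7839.
        Two-sided p = 2*Phi(z) = 0.433081.
Step 6: alpha = 0.1. fail to reject H0.

W+ = 16, W- = 29, W = min = 16, p = 0.433081, fail to reject H0.


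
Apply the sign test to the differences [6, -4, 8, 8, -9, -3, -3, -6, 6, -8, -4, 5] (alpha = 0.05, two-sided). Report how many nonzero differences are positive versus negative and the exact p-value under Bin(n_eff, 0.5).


Step 1: Discard zero differences. Original n = 12; n_eff = number of nonzero differences = 12.
Nonzero differences (with sign): +6, -4, +8, +8, -9, -3, -3, -6, +6, -8, -4, +5
Step 2: Count signs: positive = 5, negative = 7.
Step 3: Under H0: P(positive) = 0.5, so the number of positives S ~ Bin(12, 0.5).
Step 4: Two-sided exact p-value = sum of Bin(12,0.5) probabilities at or below the observed probability = 0.774414.
Step 5: alpha = 0.05. fail to reject H0.

n_eff = 12, pos = 5, neg = 7, p = 0.774414, fail to reject H0.


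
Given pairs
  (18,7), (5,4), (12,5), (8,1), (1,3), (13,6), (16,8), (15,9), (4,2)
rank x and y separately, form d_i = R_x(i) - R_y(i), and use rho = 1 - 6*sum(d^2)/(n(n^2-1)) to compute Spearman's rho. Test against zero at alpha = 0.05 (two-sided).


Step 1: Rank x and y separately (midranks; no ties here).
rank(x): 18->9, 5->3, 12->5, 8->4, 1->1, 13->6, 16->8, 15->7, 4->2
rank(y): 7->7, 4->4, 5->5, 1->1, 3->3, 6->6, 8->8, 9->9, 2->2
Step 2: d_i = R_x(i) - R_y(i); compute d_i^2.
  (9-7)^2=4, (3-4)^2=1, (5-5)^2=0, (4-1)^2=9, (1-3)^2=4, (6-6)^2=0, (8-8)^2=0, (7-9)^2=4, (2-2)^2=0
sum(d^2) = 22.
Step 3: rho = 1 - 6*22 / (9*(9^2 - 1)) = 1 - 132/720 = 0.816667.
Step 4: Under H0, t = rho * sqrt((n-2)/(1-rho^2)) = 3.7440 ~ t(7).
Step 5: Two-sided p-value from the t-distribution with 7 df = 0.007225.
Step 6: alpha = 0.05. reject H0.

rho = 0.8167, p = 0.007225, reject H0 at alpha = 0.05.


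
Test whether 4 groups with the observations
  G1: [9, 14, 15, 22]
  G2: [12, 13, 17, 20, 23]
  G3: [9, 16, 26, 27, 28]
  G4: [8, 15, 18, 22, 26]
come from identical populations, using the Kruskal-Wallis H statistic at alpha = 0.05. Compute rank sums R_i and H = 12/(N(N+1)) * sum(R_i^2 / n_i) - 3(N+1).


Step 1: Combine all N = 19 observations and assign midranks.
sorted (value, group, rank): (8,G4,1), (9,G1,2.5), (9,G3,2.5), (12,G2,4), (13,G2,5), (14,G1,6), (15,G1,7.5), (15,G4,7.5), (16,G3,9), (17,G2,10), (18,G4,11), (20,G2,12), (22,G1,13.5), (22,G4,13.5), (23,G2,15), (26,G3,16.5), (26,G4,16.5), (27,G3,18), (28,G3,19)
Step 2: Sum ranks within each group.
R_1 = 29.5 (n_1 = 4)
R_2 = 46 (n_2 = 5)
R_3 = 65 (n_3 = 5)
R_4 = 49.5 (n_4 = 5)
Step 3: H = 12/(N(N+1)) * sum(R_i^2/n_i) - 3(N+1)
     = 12/(19*20) * (29.5^2/4 + 46^2/5 + 65^2/5 + 49.5^2/5) - 3*20
     = 0.031579 * 1975.81 - 60
     = 2.394079.
Step 4: Ties present; correction factor C = 1 - 24/(19^3 - 19) = 0.996491. Corrected H = 2.394079 / 0.996491 = 2.402509.
Step 5: Under H0, H ~ chi^2(3); p-value = 0.493168.
Step 6: alpha = 0.05. fail to reject H0.

H = 2.4025, df = 3, p = 0.493168, fail to reject H0.


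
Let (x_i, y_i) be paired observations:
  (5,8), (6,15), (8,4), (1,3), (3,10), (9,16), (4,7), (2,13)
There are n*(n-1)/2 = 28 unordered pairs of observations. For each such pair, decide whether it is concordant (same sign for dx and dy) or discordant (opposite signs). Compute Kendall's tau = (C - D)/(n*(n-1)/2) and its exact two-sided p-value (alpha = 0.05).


Step 1: Enumerate the 28 unordered pairs (i,j) with i<j and classify each by sign(x_j-x_i) * sign(y_j-y_i).
  (1,2):dx=+1,dy=+7->C; (1,3):dx=+3,dy=-4->D; (1,4):dx=-4,dy=-5->C; (1,5):dx=-2,dy=+2->D
  (1,6):dx=+4,dy=+8->C; (1,7):dx=-1,dy=-1->C; (1,8):dx=-3,dy=+5->D; (2,3):dx=+2,dy=-11->D
  (2,4):dx=-5,dy=-12->C; (2,5):dx=-3,dy=-5->C; (2,6):dx=+3,dy=+1->C; (2,7):dx=-2,dy=-8->C
  (2,8):dx=-4,dy=-2->C; (3,4):dx=-7,dy=-1->C; (3,5):dx=-5,dy=+6->D; (3,6):dx=+1,dy=+12->C
  (3,7):dx=-4,dy=+3->D; (3,8):dx=-6,dy=+9->D; (4,5):dx=+2,dy=+7->C; (4,6):dx=+8,dy=+13->C
  (4,7):dx=+3,dy=+4->C; (4,8):dx=+1,dy=+10->C; (5,6):dx=+6,dy=+6->C; (5,7):dx=+1,dy=-3->D
  (5,8):dx=-1,dy=+3->D; (6,7):dx=-5,dy=-9->C; (6,8):dx=-7,dy=-3->C; (7,8):dx=-2,dy=+6->D
Step 2: C = 18, D = 10, total pairs = 28.
Step 3: tau = (C - D)/(n(n-1)/2) = (18 - 10)/28 = 0.285714.
Step 4: Exact two-sided p-value (enumerate n! = 40320 permutations of y under H0): p = 0.398760.
Step 5: alpha = 0.05. fail to reject H0.

tau_b = 0.2857 (C=18, D=10), p = 0.398760, fail to reject H0.


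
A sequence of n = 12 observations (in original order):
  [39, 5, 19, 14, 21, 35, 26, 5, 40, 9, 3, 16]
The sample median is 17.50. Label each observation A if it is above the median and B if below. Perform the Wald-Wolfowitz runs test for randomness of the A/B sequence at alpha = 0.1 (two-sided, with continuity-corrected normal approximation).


Step 1: Compute median = 17.50; label A = above, B = below.
Labels in order: ABABAAABABBB  (n_A = 6, n_B = 6)
Step 2: Count runs R = 8.
Step 3: Under H0 (random ordering), E[R] = 2*n_A*n_B/(n_A+n_B) + 1 = 2*6*6/12 + 1 = 7.0000.
        Var[R] = 2*n_A*n_B*(2*n_A*n_B - n_A - n_B) / ((n_A+n_B)^2 * (n_A+n_B-1)) = 4320/1584 = 2.7273.
        SD[R] = 1.6514.
Step 4: Continuity-corrected z = (R - 0.5 - E[R]) / SD[R] = (8 - 0.5 - 7.0000) / 1.6514 = 0.3028.
Step 5: Two-sided p-value via normal approximation = 2*(1 - Phi(|z|)) = 0.762069.
Step 6: alpha = 0.1. fail to reject H0.

R = 8, z = 0.3028, p = 0.762069, fail to reject H0.


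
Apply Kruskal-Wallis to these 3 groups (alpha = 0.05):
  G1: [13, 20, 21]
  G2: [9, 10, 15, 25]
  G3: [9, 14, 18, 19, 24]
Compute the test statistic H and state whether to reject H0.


Step 1: Combine all N = 12 observations and assign midranks.
sorted (value, group, rank): (9,G2,1.5), (9,G3,1.5), (10,G2,3), (13,G1,4), (14,G3,5), (15,G2,6), (18,G3,7), (19,G3,8), (20,G1,9), (21,G1,10), (24,G3,11), (25,G2,12)
Step 2: Sum ranks within each group.
R_1 = 23 (n_1 = 3)
R_2 = 22.5 (n_2 = 4)
R_3 = 32.5 (n_3 = 5)
Step 3: H = 12/(N(N+1)) * sum(R_i^2/n_i) - 3(N+1)
     = 12/(12*13) * (23^2/3 + 22.5^2/4 + 32.5^2/5) - 3*13
     = 0.076923 * 514.146 - 39
     = 0.549679.
Step 4: Ties present; correction factor C = 1 - 6/(12^3 - 12) = 0.996503. Corrected H = 0.549679 / 0.996503 = 0.551608.
Step 5: Under H0, H ~ chi^2(2); p-value = 0.758962.
Step 6: alpha = 0.05. fail to reject H0.

H = 0.5516, df = 2, p = 0.758962, fail to reject H0.


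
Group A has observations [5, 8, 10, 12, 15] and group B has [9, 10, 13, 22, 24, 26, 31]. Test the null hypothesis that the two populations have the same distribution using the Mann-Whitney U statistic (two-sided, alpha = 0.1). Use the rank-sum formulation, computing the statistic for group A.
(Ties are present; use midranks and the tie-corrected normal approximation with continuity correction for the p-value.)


Step 1: Combine and sort all 12 observations; assign midranks.
sorted (value, group): (5,X), (8,X), (9,Y), (10,X), (10,Y), (12,X), (13,Y), (15,X), (22,Y), (24,Y), (26,Y), (31,Y)
ranks: 5->1, 8->2, 9->3, 10->4.5, 10->4.5, 12->6, 13->7, 15->8, 22->9, 24->10, 26->11, 31->12
Step 2: Rank sum for X: R1 = 1 + 2 + 4.5 + 6 + 8 = 21.5.
Step 3: U_X = R1 - n1(n1+1)/2 = 21.5 - 5*6/2 = 21.5 - 15 = 6.5.
       U_Y = n1*n2 - U_X = 35 - 6.5 = 28.5.
Step 4: Ties are present, so use the tie-corrected normal approximation (with continuity correction) for the p-value.
Step 5: p-value = 0.087602; compare to alpha = 0.1. reject H0.

U_X = 6.5, p = 0.087602, reject H0 at alpha = 0.1.


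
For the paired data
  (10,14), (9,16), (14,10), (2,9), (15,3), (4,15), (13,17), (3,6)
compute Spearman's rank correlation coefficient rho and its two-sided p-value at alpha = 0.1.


Step 1: Rank x and y separately (midranks; no ties here).
rank(x): 10->5, 9->4, 14->7, 2->1, 15->8, 4->3, 13->6, 3->2
rank(y): 14->5, 16->7, 10->4, 9->3, 3->1, 15->6, 17->8, 6->2
Step 2: d_i = R_x(i) - R_y(i); compute d_i^2.
  (5-5)^2=0, (4-7)^2=9, (7-4)^2=9, (1-3)^2=4, (8-1)^2=49, (3-6)^2=9, (6-8)^2=4, (2-2)^2=0
sum(d^2) = 84.
Step 3: rho = 1 - 6*84 / (8*(8^2 - 1)) = 1 - 504/504 = 0.000000.
Step 4: Under H0, t = rho * sqrt((n-2)/(1-rho^2)) = 0.0000 ~ t(6).
Step 5: Two-sided p-value from the t-distribution with 6 df = 1.000000.
Step 6: alpha = 0.1. fail to reject H0.

rho = 0.0000, p = 1.000000, fail to reject H0 at alpha = 0.1.


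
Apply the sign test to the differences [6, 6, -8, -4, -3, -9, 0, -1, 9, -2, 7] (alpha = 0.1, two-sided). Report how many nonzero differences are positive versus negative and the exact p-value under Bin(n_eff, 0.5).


Step 1: Discard zero differences. Original n = 11; n_eff = number of nonzero differences = 10.
Nonzero differences (with sign): +6, +6, -8, -4, -3, -9, -1, +9, -2, +7
Step 2: Count signs: positive = 4, negative = 6.
Step 3: Under H0: P(positive) = 0.5, so the number of positives S ~ Bin(10, 0.5).
Step 4: Two-sided exact p-value = sum of Bin(10,0.5) probabilities at or below the observed probability = 0.753906.
Step 5: alpha = 0.1. fail to reject H0.

n_eff = 10, pos = 4, neg = 6, p = 0.753906, fail to reject H0.


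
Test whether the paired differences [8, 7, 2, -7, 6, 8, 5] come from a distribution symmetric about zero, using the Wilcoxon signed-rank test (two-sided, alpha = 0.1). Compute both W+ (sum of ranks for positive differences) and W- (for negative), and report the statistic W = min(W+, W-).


Step 1: Drop any zero differences (none here) and take |d_i|.
|d| = [8, 7, 2, 7, 6, 8, 5]
Step 2: Midrank |d_i| (ties get averaged ranks).
ranks: |8|->6.5, |7|->4.5, |2|->1, |7|->4.5, |6|->3, |8|->6.5, |5|->2
Step 3: Attach original signs; sum ranks with positive sign and with negative sign.
W+ = 6.5 + 4.5 + 1 + 3 + 6.5 + 2 = 23.5
W- = 4.5 = 4.5
(Check: W+ + W- = 28 should equal n(n+1)/2 = 28.)
Step 4: Test statistic W = min(W+, W-) = 4.5.
Step 5: Ties in |d|, so use the tie-corrected normal approximation.
        E[W] = n(n+1)/4 = 7*8/4 = 14.
        Tie groups: |d|=7 (t=2), |d|=8 (t=2); sum(t^3 - t) = 12.
        Var[W] = n(n+1)(2n+1)/24 - sum(t^3-t)/48 = 840/24 - 12/48 = 34.75.
        z = (W - E[W]) / sqrt(Var[W]) = (4.5 - 14) / 5.8949 = -1.6116.
        Two-sided p = 2*Phi(z) = 0.107058.
Step 6: alpha = 0.1. fail to reject H0.

W+ = 23.5, W- = 4.5, W = min = 4.5, p = 0.107058, fail to reject H0.


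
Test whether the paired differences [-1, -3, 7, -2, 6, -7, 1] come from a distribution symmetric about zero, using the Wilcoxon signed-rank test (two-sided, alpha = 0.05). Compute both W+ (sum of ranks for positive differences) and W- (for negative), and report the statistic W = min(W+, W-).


Step 1: Drop any zero differences (none here) and take |d_i|.
|d| = [1, 3, 7, 2, 6, 7, 1]
Step 2: Midrank |d_i| (ties get averaged ranks).
ranks: |1|->1.5, |3|->4, |7|->6.5, |2|->3, |6|->5, |7|->6.5, |1|->1.5
Step 3: Attach original signs; sum ranks with positive sign and with negative sign.
W+ = 6.5 + 5 + 1.5 = 13
W- = 1.5 + 4 + 3 + 6.5 = 15
(Check: W+ + W- = 28 should equal n(n+1)/2 = 28.)
Step 4: Test statistic W = min(W+, W-) = 13.
Step 5: Ties in |d|, so use the tie-corrected normal approximation.
        E[W] = n(n+1)/4 = 7*8/4 = 14.
        Tie groups: |d|=1 (t=2), |d|=7 (t=2); sum(t^3 - t) = 12.
        Var[W] = n(n+1)(2n+1)/24 - sum(t^3-t)/48 = 840/24 - 12/48 = 34.75.
        z = (W - E[W]) / sqrt(Var[W]) = (13 - 14) / 5.8949 = -0.1696.
        Two-sided p = 2*Phi(z) = 0.865295.
Step 6: alpha = 0.05. fail to reject H0.

W+ = 13, W- = 15, W = min = 13, p = 0.865295, fail to reject H0.


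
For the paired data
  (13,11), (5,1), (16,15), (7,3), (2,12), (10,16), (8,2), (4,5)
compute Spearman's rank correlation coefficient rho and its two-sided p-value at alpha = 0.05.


Step 1: Rank x and y separately (midranks; no ties here).
rank(x): 13->7, 5->3, 16->8, 7->4, 2->1, 10->6, 8->5, 4->2
rank(y): 11->5, 1->1, 15->7, 3->3, 12->6, 16->8, 2->2, 5->4
Step 2: d_i = R_x(i) - R_y(i); compute d_i^2.
  (7-5)^2=4, (3-1)^2=4, (8-7)^2=1, (4-3)^2=1, (1-6)^2=25, (6-8)^2=4, (5-2)^2=9, (2-4)^2=4
sum(d^2) = 52.
Step 3: rho = 1 - 6*52 / (8*(8^2 - 1)) = 1 - 312/504 = 0.380952.
Step 4: Under H0, t = rho * sqrt((n-2)/(1-rho^2)) = 1.0092 ~ t(6).
Step 5: Two-sided p-value from the t-distribution with 6 df = 0.351813.
Step 6: alpha = 0.05. fail to reject H0.

rho = 0.3810, p = 0.351813, fail to reject H0 at alpha = 0.05.


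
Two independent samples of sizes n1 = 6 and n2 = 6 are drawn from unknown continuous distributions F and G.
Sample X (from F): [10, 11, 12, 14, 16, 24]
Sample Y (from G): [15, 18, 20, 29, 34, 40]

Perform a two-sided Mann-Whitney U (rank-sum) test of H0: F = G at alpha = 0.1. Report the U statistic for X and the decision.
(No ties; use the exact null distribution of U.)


Step 1: Combine and sort all 12 observations; assign midranks.
sorted (value, group): (10,X), (11,X), (12,X), (14,X), (15,Y), (16,X), (18,Y), (20,Y), (24,X), (29,Y), (34,Y), (40,Y)
ranks: 10->1, 11->2, 12->3, 14->4, 15->5, 16->6, 18->7, 20->8, 24->9, 29->10, 34->11, 40->12
Step 2: Rank sum for X: R1 = 1 + 2 + 3 + 4 + 6 + 9 = 25.
Step 3: U_X = R1 - n1(n1+1)/2 = 25 - 6*7/2 = 25 - 21 = 4.
       U_Y = n1*n2 - U_X = 36 - 4 = 32.
Step 4: No ties, so the exact null distribution of U (based on enumerating the C(12,6) = 924 equally likely rank assignments) gives the two-sided p-value.
Step 5: p-value = 0.025974; compare to alpha = 0.1. reject H0.

U_X = 4, p = 0.025974, reject H0 at alpha = 0.1.


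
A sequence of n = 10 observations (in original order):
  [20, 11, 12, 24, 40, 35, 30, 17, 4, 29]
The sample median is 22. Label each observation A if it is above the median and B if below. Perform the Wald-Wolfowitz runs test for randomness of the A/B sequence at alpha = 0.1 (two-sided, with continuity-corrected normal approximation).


Step 1: Compute median = 22; label A = above, B = below.
Labels in order: BBBAAAABBA  (n_A = 5, n_B = 5)
Step 2: Count runs R = 4.
Step 3: Under H0 (random ordering), E[R] = 2*n_A*n_B/(n_A+n_B) + 1 = 2*5*5/10 + 1 = 6.0000.
        Var[R] = 2*n_A*n_B*(2*n_A*n_B - n_A - n_B) / ((n_A+n_B)^2 * (n_A+n_B-1)) = 2000/900 = 2.2222.
        SD[R] = 1.4907.
Step 4: Continuity-corrected z = (R + 0.5 - E[R]) / SD[R] = (4 + 0.5 - 6.0000) / 1.4907 = -1.0062.
Step 5: Two-sided p-value via normal approximation = 2*(1 - Phi(|z|)) = 0.314305.
Step 6: alpha = 0.1. fail to reject H0.

R = 4, z = -1.0062, p = 0.314305, fail to reject H0.


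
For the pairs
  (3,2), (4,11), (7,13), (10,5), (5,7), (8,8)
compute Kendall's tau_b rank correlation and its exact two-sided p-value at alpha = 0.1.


Step 1: Enumerate the 15 unordered pairs (i,j) with i<j and classify each by sign(x_j-x_i) * sign(y_j-y_i).
  (1,2):dx=+1,dy=+9->C; (1,3):dx=+4,dy=+11->C; (1,4):dx=+7,dy=+3->C; (1,5):dx=+2,dy=+5->C
  (1,6):dx=+5,dy=+6->C; (2,3):dx=+3,dy=+2->C; (2,4):dx=+6,dy=-6->D; (2,5):dx=+1,dy=-4->D
  (2,6):dx=+4,dy=-3->D; (3,4):dx=+3,dy=-8->D; (3,5):dx=-2,dy=-6->C; (3,6):dx=+1,dy=-5->D
  (4,5):dx=-5,dy=+2->D; (4,6):dx=-2,dy=+3->D; (5,6):dx=+3,dy=+1->C
Step 2: C = 8, D = 7, total pairs = 15.
Step 3: tau = (C - D)/(n(n-1)/2) = (8 - 7)/15 = 0.066667.
Step 4: Exact two-sided p-value (enumerate n! = 720 permutations of y under H0): p = 1.000000.
Step 5: alpha = 0.1. fail to reject H0.

tau_b = 0.0667 (C=8, D=7), p = 1.000000, fail to reject H0.


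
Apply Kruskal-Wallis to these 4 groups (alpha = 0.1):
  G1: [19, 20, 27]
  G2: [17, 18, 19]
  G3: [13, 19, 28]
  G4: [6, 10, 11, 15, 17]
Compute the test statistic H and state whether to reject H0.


Step 1: Combine all N = 14 observations and assign midranks.
sorted (value, group, rank): (6,G4,1), (10,G4,2), (11,G4,3), (13,G3,4), (15,G4,5), (17,G2,6.5), (17,G4,6.5), (18,G2,8), (19,G1,10), (19,G2,10), (19,G3,10), (20,G1,12), (27,G1,13), (28,G3,14)
Step 2: Sum ranks within each group.
R_1 = 35 (n_1 = 3)
R_2 = 24.5 (n_2 = 3)
R_3 = 28 (n_3 = 3)
R_4 = 17.5 (n_4 = 5)
Step 3: H = 12/(N(N+1)) * sum(R_i^2/n_i) - 3(N+1)
     = 12/(14*15) * (35^2/3 + 24.5^2/3 + 28^2/3 + 17.5^2/5) - 3*15
     = 0.057143 * 931 - 45
     = 8.200000.
Step 4: Ties present; correction factor C = 1 - 30/(14^3 - 14) = 0.989011. Corrected H = 8.200000 / 0.989011 = 8.291111.
Step 5: Under H0, H ~ chi^2(3); p-value = 0.040363.
Step 6: alpha = 0.1. reject H0.

H = 8.2911, df = 3, p = 0.040363, reject H0.


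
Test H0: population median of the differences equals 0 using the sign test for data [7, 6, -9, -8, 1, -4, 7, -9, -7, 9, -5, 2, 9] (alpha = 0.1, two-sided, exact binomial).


Step 1: Discard zero differences. Original n = 13; n_eff = number of nonzero differences = 13.
Nonzero differences (with sign): +7, +6, -9, -8, +1, -4, +7, -9, -7, +9, -5, +2, +9
Step 2: Count signs: positive = 7, negative = 6.
Step 3: Under H0: P(positive) = 0.5, so the number of positives S ~ Bin(13, 0.5).
Step 4: Two-sided exact p-value = sum of Bin(13,0.5) probabilities at or below the observed probability = 1.000000.
Step 5: alpha = 0.1. fail to reject H0.

n_eff = 13, pos = 7, neg = 6, p = 1.000000, fail to reject H0.


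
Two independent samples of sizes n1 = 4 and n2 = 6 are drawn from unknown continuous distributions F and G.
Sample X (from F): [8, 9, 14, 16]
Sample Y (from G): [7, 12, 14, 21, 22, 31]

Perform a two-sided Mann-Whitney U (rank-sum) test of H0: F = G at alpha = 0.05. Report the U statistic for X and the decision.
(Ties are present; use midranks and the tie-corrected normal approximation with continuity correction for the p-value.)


Step 1: Combine and sort all 10 observations; assign midranks.
sorted (value, group): (7,Y), (8,X), (9,X), (12,Y), (14,X), (14,Y), (16,X), (21,Y), (22,Y), (31,Y)
ranks: 7->1, 8->2, 9->3, 12->4, 14->5.5, 14->5.5, 16->7, 21->8, 22->9, 31->10
Step 2: Rank sum for X: R1 = 2 + 3 + 5.5 + 7 = 17.5.
Step 3: U_X = R1 - n1(n1+1)/2 = 17.5 - 4*5/2 = 17.5 - 10 = 7.5.
       U_Y = n1*n2 - U_X = 24 - 7.5 = 16.5.
Step 4: Ties are present, so use the tie-corrected normal approximation (with continuity correction) for the p-value.
Step 5: p-value = 0.392330; compare to alpha = 0.05. fail to reject H0.

U_X = 7.5, p = 0.392330, fail to reject H0 at alpha = 0.05.


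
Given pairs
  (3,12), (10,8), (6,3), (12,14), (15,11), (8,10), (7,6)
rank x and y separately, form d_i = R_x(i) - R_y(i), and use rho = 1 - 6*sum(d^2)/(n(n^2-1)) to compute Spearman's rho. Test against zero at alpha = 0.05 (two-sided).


Step 1: Rank x and y separately (midranks; no ties here).
rank(x): 3->1, 10->5, 6->2, 12->6, 15->7, 8->4, 7->3
rank(y): 12->6, 8->3, 3->1, 14->7, 11->5, 10->4, 6->2
Step 2: d_i = R_x(i) - R_y(i); compute d_i^2.
  (1-6)^2=25, (5-3)^2=4, (2-1)^2=1, (6-7)^2=1, (7-5)^2=4, (4-4)^2=0, (3-2)^2=1
sum(d^2) = 36.
Step 3: rho = 1 - 6*36 / (7*(7^2 - 1)) = 1 - 216/336 = 0.357143.
Step 4: Under H0, t = rho * sqrt((n-2)/(1-rho^2)) = 0.8550 ~ t(5).
Step 5: Two-sided p-value from the t-distribution with 5 df = 0.431611.
Step 6: alpha = 0.05. fail to reject H0.

rho = 0.3571, p = 0.431611, fail to reject H0 at alpha = 0.05.


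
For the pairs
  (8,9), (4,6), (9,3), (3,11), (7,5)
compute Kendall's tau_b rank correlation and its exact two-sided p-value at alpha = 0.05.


Step 1: Enumerate the 10 unordered pairs (i,j) with i<j and classify each by sign(x_j-x_i) * sign(y_j-y_i).
  (1,2):dx=-4,dy=-3->C; (1,3):dx=+1,dy=-6->D; (1,4):dx=-5,dy=+2->D; (1,5):dx=-1,dy=-4->C
  (2,3):dx=+5,dy=-3->D; (2,4):dx=-1,dy=+5->D; (2,5):dx=+3,dy=-1->D; (3,4):dx=-6,dy=+8->D
  (3,5):dx=-2,dy=+2->D; (4,5):dx=+4,dy=-6->D
Step 2: C = 2, D = 8, total pairs = 10.
Step 3: tau = (C - D)/(n(n-1)/2) = (2 - 8)/10 = -0.600000.
Step 4: Exact two-sided p-value (enumerate n! = 120 permutations of y under H0): p = 0.233333.
Step 5: alpha = 0.05. fail to reject H0.

tau_b = -0.6000 (C=2, D=8), p = 0.233333, fail to reject H0.


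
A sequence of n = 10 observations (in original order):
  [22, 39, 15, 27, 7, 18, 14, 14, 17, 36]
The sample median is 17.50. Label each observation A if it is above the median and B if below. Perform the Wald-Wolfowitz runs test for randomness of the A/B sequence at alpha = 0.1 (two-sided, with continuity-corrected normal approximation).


Step 1: Compute median = 17.50; label A = above, B = below.
Labels in order: AABABABBBA  (n_A = 5, n_B = 5)
Step 2: Count runs R = 7.
Step 3: Under H0 (random ordering), E[R] = 2*n_A*n_B/(n_A+n_B) + 1 = 2*5*5/10 + 1 = 6.0000.
        Var[R] = 2*n_A*n_B*(2*n_A*n_B - n_A - n_B) / ((n_A+n_B)^2 * (n_A+n_B-1)) = 2000/900 = 2.2222.
        SD[R] = 1.4907.
Step 4: Continuity-corrected z = (R - 0.5 - E[R]) / SD[R] = (7 - 0.5 - 6.0000) / 1.4907 = 0.3354.
Step 5: Two-sided p-value via normal approximation = 2*(1 - Phi(|z|)) = 0.737316.
Step 6: alpha = 0.1. fail to reject H0.

R = 7, z = 0.3354, p = 0.737316, fail to reject H0.


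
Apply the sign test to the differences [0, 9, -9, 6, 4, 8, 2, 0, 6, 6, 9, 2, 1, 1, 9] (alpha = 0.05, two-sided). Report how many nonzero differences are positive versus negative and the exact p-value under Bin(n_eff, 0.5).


Step 1: Discard zero differences. Original n = 15; n_eff = number of nonzero differences = 13.
Nonzero differences (with sign): +9, -9, +6, +4, +8, +2, +6, +6, +9, +2, +1, +1, +9
Step 2: Count signs: positive = 12, negative = 1.
Step 3: Under H0: P(positive) = 0.5, so the number of positives S ~ Bin(13, 0.5).
Step 4: Two-sided exact p-value = sum of Bin(13,0.5) probabilities at or below the observed probability = 0.003418.
Step 5: alpha = 0.05. reject H0.

n_eff = 13, pos = 12, neg = 1, p = 0.003418, reject H0.


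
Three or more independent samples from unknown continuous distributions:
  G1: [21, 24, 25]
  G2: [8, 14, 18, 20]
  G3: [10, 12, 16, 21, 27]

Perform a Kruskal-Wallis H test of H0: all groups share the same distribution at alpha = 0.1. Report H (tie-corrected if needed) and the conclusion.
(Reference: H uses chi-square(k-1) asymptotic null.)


Step 1: Combine all N = 12 observations and assign midranks.
sorted (value, group, rank): (8,G2,1), (10,G3,2), (12,G3,3), (14,G2,4), (16,G3,5), (18,G2,6), (20,G2,7), (21,G1,8.5), (21,G3,8.5), (24,G1,10), (25,G1,11), (27,G3,12)
Step 2: Sum ranks within each group.
R_1 = 29.5 (n_1 = 3)
R_2 = 18 (n_2 = 4)
R_3 = 30.5 (n_3 = 5)
Step 3: H = 12/(N(N+1)) * sum(R_i^2/n_i) - 3(N+1)
     = 12/(12*13) * (29.5^2/3 + 18^2/4 + 30.5^2/5) - 3*13
     = 0.076923 * 557.133 - 39
     = 3.856410.
Step 4: Ties present; correction factor C = 1 - 6/(12^3 - 12) = 0.996503. Corrected H = 3.856410 / 0.996503 = 3.869942.
Step 5: Under H0, H ~ chi^2(2); p-value = 0.144428.
Step 6: alpha = 0.1. fail to reject H0.

H = 3.8699, df = 2, p = 0.144428, fail to reject H0.


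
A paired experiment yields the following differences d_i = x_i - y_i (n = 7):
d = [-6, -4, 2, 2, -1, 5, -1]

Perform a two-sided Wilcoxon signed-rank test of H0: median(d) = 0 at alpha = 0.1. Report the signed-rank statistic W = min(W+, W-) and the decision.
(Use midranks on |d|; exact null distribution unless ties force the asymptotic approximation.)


Step 1: Drop any zero differences (none here) and take |d_i|.
|d| = [6, 4, 2, 2, 1, 5, 1]
Step 2: Midrank |d_i| (ties get averaged ranks).
ranks: |6|->7, |4|->5, |2|->3.5, |2|->3.5, |1|->1.5, |5|->6, |1|->1.5
Step 3: Attach original signs; sum ranks with positive sign and with negative sign.
W+ = 3.5 + 3.5 + 6 = 13
W- = 7 + 5 + 1.5 + 1.5 = 15
(Check: W+ + W- = 28 should equal n(n+1)/2 = 28.)
Step 4: Test statistic W = min(W+, W-) = 13.
Step 5: Ties in |d|, so use the tie-corrected normal approximation.
        E[W] = n(n+1)/4 = 7*8/4 = 14.
        Tie groups: |d|=1 (t=2), |d|=2 (t=2); sum(t^3 - t) = 12.
        Var[W] = n(n+1)(2n+1)/24 - sum(t^3-t)/48 = 840/24 - 12/48 = 34.75.
        z = (W - E[W]) / sqrt(Var[W]) = (13 - 14) / 5.8949 = -0.1696.
        Two-sided p = 2*Phi(z) = 0.865295.
Step 6: alpha = 0.1. fail to reject H0.

W+ = 13, W- = 15, W = min = 13, p = 0.865295, fail to reject H0.


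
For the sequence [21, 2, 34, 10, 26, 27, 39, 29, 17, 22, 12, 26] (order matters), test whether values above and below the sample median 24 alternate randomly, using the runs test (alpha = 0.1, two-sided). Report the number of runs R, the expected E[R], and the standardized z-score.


Step 1: Compute median = 24; label A = above, B = below.
Labels in order: BBABAAAABBBA  (n_A = 6, n_B = 6)
Step 2: Count runs R = 6.
Step 3: Under H0 (random ordering), E[R] = 2*n_A*n_B/(n_A+n_B) + 1 = 2*6*6/12 + 1 = 7.0000.
        Var[R] = 2*n_A*n_B*(2*n_A*n_B - n_A - n_B) / ((n_A+n_B)^2 * (n_A+n_B-1)) = 4320/1584 = 2.7273.
        SD[R] = 1.6514.
Step 4: Continuity-corrected z = (R + 0.5 - E[R]) / SD[R] = (6 + 0.5 - 7.0000) / 1.6514 = -0.3028.
Step 5: Two-sided p-value via normal approximation = 2*(1 - Phi(|z|)) = 0.762069.
Step 6: alpha = 0.1. fail to reject H0.

R = 6, z = -0.3028, p = 0.762069, fail to reject H0.


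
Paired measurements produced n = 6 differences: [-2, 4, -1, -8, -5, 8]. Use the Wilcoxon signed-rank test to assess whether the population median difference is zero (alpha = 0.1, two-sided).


Step 1: Drop any zero differences (none here) and take |d_i|.
|d| = [2, 4, 1, 8, 5, 8]
Step 2: Midrank |d_i| (ties get averaged ranks).
ranks: |2|->2, |4|->3, |1|->1, |8|->5.5, |5|->4, |8|->5.5
Step 3: Attach original signs; sum ranks with positive sign and with negative sign.
W+ = 3 + 5.5 = 8.5
W- = 2 + 1 + 5.5 + 4 = 12.5
(Check: W+ + W- = 21 should equal n(n+1)/2 = 21.)
Step 4: Test statistic W = min(W+, W-) = 8.5.
Step 5: Ties in |d|, so use the tie-corrected normal approximation.
        E[W] = n(n+1)/4 = 6*7/4 = 10.5.
        Tie groups: |d|=8 (t=2); sum(t^3 - t) = 6.
        Var[W] = n(n+1)(2n+1)/24 - sum(t^3-t)/48 = 546/24 - 6/48 = 22.625.
        z = (W - E[W]) / sqrt(Var[W]) = (8.5 - 10.5) / 4.7566 = -0.4205.
        Two-sided p = 2*Phi(z) = 0.674142.
Step 6: alpha = 0.1. fail to reject H0.

W+ = 8.5, W- = 12.5, W = min = 8.5, p = 0.674142, fail to reject H0.


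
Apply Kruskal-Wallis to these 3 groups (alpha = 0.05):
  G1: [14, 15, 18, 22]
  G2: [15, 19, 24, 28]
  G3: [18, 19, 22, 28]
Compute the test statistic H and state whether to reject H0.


Step 1: Combine all N = 12 observations and assign midranks.
sorted (value, group, rank): (14,G1,1), (15,G1,2.5), (15,G2,2.5), (18,G1,4.5), (18,G3,4.5), (19,G2,6.5), (19,G3,6.5), (22,G1,8.5), (22,G3,8.5), (24,G2,10), (28,G2,11.5), (28,G3,11.5)
Step 2: Sum ranks within each group.
R_1 = 16.5 (n_1 = 4)
R_2 = 30.5 (n_2 = 4)
R_3 = 31 (n_3 = 4)
Step 3: H = 12/(N(N+1)) * sum(R_i^2/n_i) - 3(N+1)
     = 12/(12*13) * (16.5^2/4 + 30.5^2/4 + 31^2/4) - 3*13
     = 0.076923 * 540.875 - 39
     = 2.605769.
Step 4: Ties present; correction factor C = 1 - 30/(12^3 - 12) = 0.982517. Corrected H = 2.605769 / 0.982517 = 2.652135.
Step 5: Under H0, H ~ chi^2(2); p-value = 0.265519.
Step 6: alpha = 0.05. fail to reject H0.

H = 2.6521, df = 2, p = 0.265519, fail to reject H0.


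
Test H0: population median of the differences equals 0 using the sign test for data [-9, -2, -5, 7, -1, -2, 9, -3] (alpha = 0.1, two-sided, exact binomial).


Step 1: Discard zero differences. Original n = 8; n_eff = number of nonzero differences = 8.
Nonzero differences (with sign): -9, -2, -5, +7, -1, -2, +9, -3
Step 2: Count signs: positive = 2, negative = 6.
Step 3: Under H0: P(positive) = 0.5, so the number of positives S ~ Bin(8, 0.5).
Step 4: Two-sided exact p-value = sum of Bin(8,0.5) probabilities at or below the observed probability = 0.289062.
Step 5: alpha = 0.1. fail to reject H0.

n_eff = 8, pos = 2, neg = 6, p = 0.289062, fail to reject H0.


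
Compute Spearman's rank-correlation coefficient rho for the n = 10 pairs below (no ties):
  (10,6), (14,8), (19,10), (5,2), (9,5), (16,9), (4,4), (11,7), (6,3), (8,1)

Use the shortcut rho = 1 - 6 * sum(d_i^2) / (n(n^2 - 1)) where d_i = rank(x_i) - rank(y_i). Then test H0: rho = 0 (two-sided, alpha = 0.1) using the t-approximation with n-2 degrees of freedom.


Step 1: Rank x and y separately (midranks; no ties here).
rank(x): 10->6, 14->8, 19->10, 5->2, 9->5, 16->9, 4->1, 11->7, 6->3, 8->4
rank(y): 6->6, 8->8, 10->10, 2->2, 5->5, 9->9, 4->4, 7->7, 3->3, 1->1
Step 2: d_i = R_x(i) - R_y(i); compute d_i^2.
  (6-6)^2=0, (8-8)^2=0, (10-10)^2=0, (2-2)^2=0, (5-5)^2=0, (9-9)^2=0, (1-4)^2=9, (7-7)^2=0, (3-3)^2=0, (4-1)^2=9
sum(d^2) = 18.
Step 3: rho = 1 - 6*18 / (10*(10^2 - 1)) = 1 - 108/990 = 0.890909.
Step 4: Under H0, t = rho * sqrt((n-2)/(1-rho^2)) = 5.5482 ~ t(8).
Step 5: Two-sided p-value from the t-distribution with 8 df = 0.000542.
Step 6: alpha = 0.1. reject H0.

rho = 0.8909, p = 0.000542, reject H0 at alpha = 0.1.


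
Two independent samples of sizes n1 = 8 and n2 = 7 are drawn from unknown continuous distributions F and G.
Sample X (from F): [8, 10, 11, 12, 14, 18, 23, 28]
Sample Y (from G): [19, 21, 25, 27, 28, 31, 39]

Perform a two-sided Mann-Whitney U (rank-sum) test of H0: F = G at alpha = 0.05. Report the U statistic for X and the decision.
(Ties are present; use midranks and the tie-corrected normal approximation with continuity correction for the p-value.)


Step 1: Combine and sort all 15 observations; assign midranks.
sorted (value, group): (8,X), (10,X), (11,X), (12,X), (14,X), (18,X), (19,Y), (21,Y), (23,X), (25,Y), (27,Y), (28,X), (28,Y), (31,Y), (39,Y)
ranks: 8->1, 10->2, 11->3, 12->4, 14->5, 18->6, 19->7, 21->8, 23->9, 25->10, 27->11, 28->12.5, 28->12.5, 31->14, 39->15
Step 2: Rank sum for X: R1 = 1 + 2 + 3 + 4 + 5 + 6 + 9 + 12.5 = 42.5.
Step 3: U_X = R1 - n1(n1+1)/2 = 42.5 - 8*9/2 = 42.5 - 36 = 6.5.
       U_Y = n1*n2 - U_X = 56 - 6.5 = 49.5.
Step 4: Ties are present, so use the tie-corrected normal approximation (with continuity correction) for the p-value.
Step 5: p-value = 0.014997; compare to alpha = 0.05. reject H0.

U_X = 6.5, p = 0.014997, reject H0 at alpha = 0.05.


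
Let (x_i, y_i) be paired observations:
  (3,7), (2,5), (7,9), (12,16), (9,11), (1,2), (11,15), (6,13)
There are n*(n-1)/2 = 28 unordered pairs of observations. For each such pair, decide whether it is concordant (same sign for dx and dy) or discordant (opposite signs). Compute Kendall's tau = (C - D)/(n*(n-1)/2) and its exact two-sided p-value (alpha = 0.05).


Step 1: Enumerate the 28 unordered pairs (i,j) with i<j and classify each by sign(x_j-x_i) * sign(y_j-y_i).
  (1,2):dx=-1,dy=-2->C; (1,3):dx=+4,dy=+2->C; (1,4):dx=+9,dy=+9->C; (1,5):dx=+6,dy=+4->C
  (1,6):dx=-2,dy=-5->C; (1,7):dx=+8,dy=+8->C; (1,8):dx=+3,dy=+6->C; (2,3):dx=+5,dy=+4->C
  (2,4):dx=+10,dy=+11->C; (2,5):dx=+7,dy=+6->C; (2,6):dx=-1,dy=-3->C; (2,7):dx=+9,dy=+10->C
  (2,8):dx=+4,dy=+8->C; (3,4):dx=+5,dy=+7->C; (3,5):dx=+2,dy=+2->C; (3,6):dx=-6,dy=-7->C
  (3,7):dx=+4,dy=+6->C; (3,8):dx=-1,dy=+4->D; (4,5):dx=-3,dy=-5->C; (4,6):dx=-11,dy=-14->C
  (4,7):dx=-1,dy=-1->C; (4,8):dx=-6,dy=-3->C; (5,6):dx=-8,dy=-9->C; (5,7):dx=+2,dy=+4->C
  (5,8):dx=-3,dy=+2->D; (6,7):dx=+10,dy=+13->C; (6,8):dx=+5,dy=+11->C; (7,8):dx=-5,dy=-2->C
Step 2: C = 26, D = 2, total pairs = 28.
Step 3: tau = (C - D)/(n(n-1)/2) = (26 - 2)/28 = 0.857143.
Step 4: Exact two-sided p-value (enumerate n! = 40320 permutations of y under H0): p = 0.001736.
Step 5: alpha = 0.05. reject H0.

tau_b = 0.8571 (C=26, D=2), p = 0.001736, reject H0.


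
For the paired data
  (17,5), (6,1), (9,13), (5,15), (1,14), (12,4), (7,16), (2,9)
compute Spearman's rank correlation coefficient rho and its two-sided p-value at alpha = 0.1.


Step 1: Rank x and y separately (midranks; no ties here).
rank(x): 17->8, 6->4, 9->6, 5->3, 1->1, 12->7, 7->5, 2->2
rank(y): 5->3, 1->1, 13->5, 15->7, 14->6, 4->2, 16->8, 9->4
Step 2: d_i = R_x(i) - R_y(i); compute d_i^2.
  (8-3)^2=25, (4-1)^2=9, (6-5)^2=1, (3-7)^2=16, (1-6)^2=25, (7-2)^2=25, (5-8)^2=9, (2-4)^2=4
sum(d^2) = 114.
Step 3: rho = 1 - 6*114 / (8*(8^2 - 1)) = 1 - 684/504 = -0.357143.
Step 4: Under H0, t = rho * sqrt((n-2)/(1-rho^2)) = -0.9366 ~ t(6).
Step 5: Two-sided p-value from the t-distribution with 6 df = 0.385121.
Step 6: alpha = 0.1. fail to reject H0.

rho = -0.3571, p = 0.385121, fail to reject H0 at alpha = 0.1.


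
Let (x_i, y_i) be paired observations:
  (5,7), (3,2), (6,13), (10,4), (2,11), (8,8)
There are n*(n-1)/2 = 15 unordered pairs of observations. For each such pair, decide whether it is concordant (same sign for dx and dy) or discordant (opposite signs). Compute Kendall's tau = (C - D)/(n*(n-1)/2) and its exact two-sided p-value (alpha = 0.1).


Step 1: Enumerate the 15 unordered pairs (i,j) with i<j and classify each by sign(x_j-x_i) * sign(y_j-y_i).
  (1,2):dx=-2,dy=-5->C; (1,3):dx=+1,dy=+6->C; (1,4):dx=+5,dy=-3->D; (1,5):dx=-3,dy=+4->D
  (1,6):dx=+3,dy=+1->C; (2,3):dx=+3,dy=+11->C; (2,4):dx=+7,dy=+2->C; (2,5):dx=-1,dy=+9->D
  (2,6):dx=+5,dy=+6->C; (3,4):dx=+4,dy=-9->D; (3,5):dx=-4,dy=-2->C; (3,6):dx=+2,dy=-5->D
  (4,5):dx=-8,dy=+7->D; (4,6):dx=-2,dy=+4->D; (5,6):dx=+6,dy=-3->D
Step 2: C = 7, D = 8, total pairs = 15.
Step 3: tau = (C - D)/(n(n-1)/2) = (7 - 8)/15 = -0.066667.
Step 4: Exact two-sided p-value (enumerate n! = 720 permutations of y under H0): p = 1.000000.
Step 5: alpha = 0.1. fail to reject H0.

tau_b = -0.0667 (C=7, D=8), p = 1.000000, fail to reject H0.


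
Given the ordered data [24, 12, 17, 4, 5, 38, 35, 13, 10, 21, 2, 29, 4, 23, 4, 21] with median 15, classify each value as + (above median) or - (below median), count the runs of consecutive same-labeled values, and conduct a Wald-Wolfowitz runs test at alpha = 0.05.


Step 1: Compute median = 15; label A = above, B = below.
Labels in order: ABABBAABBABABABA  (n_A = 8, n_B = 8)
Step 2: Count runs R = 13.
Step 3: Under H0 (random ordering), E[R] = 2*n_A*n_B/(n_A+n_B) + 1 = 2*8*8/16 + 1 = 9.0000.
        Var[R] = 2*n_A*n_B*(2*n_A*n_B - n_A - n_B) / ((n_A+n_B)^2 * (n_A+n_B-1)) = 14336/3840 = 3.7333.
        SD[R] = 1.9322.
Step 4: Continuity-corrected z = (R - 0.5 - E[R]) / SD[R] = (13 - 0.5 - 9.0000) / 1.9322 = 1.8114.
Step 5: Two-sided p-value via normal approximation = 2*(1 - Phi(|z|)) = 0.070076.
Step 6: alpha = 0.05. fail to reject H0.

R = 13, z = 1.8114, p = 0.070076, fail to reject H0.


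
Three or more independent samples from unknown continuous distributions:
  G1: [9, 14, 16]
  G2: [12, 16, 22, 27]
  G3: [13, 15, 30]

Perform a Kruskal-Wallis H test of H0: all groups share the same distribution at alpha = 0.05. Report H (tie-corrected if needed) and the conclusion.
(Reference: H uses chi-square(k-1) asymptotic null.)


Step 1: Combine all N = 10 observations and assign midranks.
sorted (value, group, rank): (9,G1,1), (12,G2,2), (13,G3,3), (14,G1,4), (15,G3,5), (16,G1,6.5), (16,G2,6.5), (22,G2,8), (27,G2,9), (30,G3,10)
Step 2: Sum ranks within each group.
R_1 = 11.5 (n_1 = 3)
R_2 = 25.5 (n_2 = 4)
R_3 = 18 (n_3 = 3)
Step 3: H = 12/(N(N+1)) * sum(R_i^2/n_i) - 3(N+1)
     = 12/(10*11) * (11.5^2/3 + 25.5^2/4 + 18^2/3) - 3*11
     = 0.109091 * 314.646 - 33
     = 1.325000.
Step 4: Ties present; correction factor C = 1 - 6/(10^3 - 10) = 0.993939. Corrected H = 1.325000 / 0.993939 = 1.333079.
Step 5: Under H0, H ~ chi^2(2); p-value = 0.513482.
Step 6: alpha = 0.05. fail to reject H0.

H = 1.3331, df = 2, p = 0.513482, fail to reject H0.


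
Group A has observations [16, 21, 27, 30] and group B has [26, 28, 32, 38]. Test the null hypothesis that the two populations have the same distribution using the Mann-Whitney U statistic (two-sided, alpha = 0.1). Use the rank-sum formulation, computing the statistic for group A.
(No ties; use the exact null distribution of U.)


Step 1: Combine and sort all 8 observations; assign midranks.
sorted (value, group): (16,X), (21,X), (26,Y), (27,X), (28,Y), (30,X), (32,Y), (38,Y)
ranks: 16->1, 21->2, 26->3, 27->4, 28->5, 30->6, 32->7, 38->8
Step 2: Rank sum for X: R1 = 1 + 2 + 4 + 6 = 13.
Step 3: U_X = R1 - n1(n1+1)/2 = 13 - 4*5/2 = 13 - 10 = 3.
       U_Y = n1*n2 - U_X = 16 - 3 = 13.
Step 4: No ties, so the exact null distribution of U (based on enumerating the C(8,4) = 70 equally likely rank assignments) gives the two-sided p-value.
Step 5: p-value = 0.200000; compare to alpha = 0.1. fail to reject H0.

U_X = 3, p = 0.200000, fail to reject H0 at alpha = 0.1.


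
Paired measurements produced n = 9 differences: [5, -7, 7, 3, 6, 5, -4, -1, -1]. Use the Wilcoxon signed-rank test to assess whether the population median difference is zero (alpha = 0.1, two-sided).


Step 1: Drop any zero differences (none here) and take |d_i|.
|d| = [5, 7, 7, 3, 6, 5, 4, 1, 1]
Step 2: Midrank |d_i| (ties get averaged ranks).
ranks: |5|->5.5, |7|->8.5, |7|->8.5, |3|->3, |6|->7, |5|->5.5, |4|->4, |1|->1.5, |1|->1.5
Step 3: Attach original signs; sum ranks with positive sign and with negative sign.
W+ = 5.5 + 8.5 + 3 + 7 + 5.5 = 29.5
W- = 8.5 + 4 + 1.5 + 1.5 = 15.5
(Check: W+ + W- = 45 should equal n(n+1)/2 = 45.)
Step 4: Test statistic W = min(W+, W-) = 15.5.
Step 5: Ties in |d|, so use the tie-corrected normal approximation.
        E[W] = n(n+1)/4 = 9*10/4 = 22.5.
        Tie groups: |d|=1 (t=2), |d|=5 (t=2), |d|=7 (t=2); sum(t^3 - t) = 18.
        Var[W] = n(n+1)(2n+1)/24 - sum(t^3-t)/48 = 1710/24 - 18/48 = 70.875.
        z = (W - E[W]) / sqrt(Var[W]) = (15.5 - 22.5) / 8.4187 = -0.8315.
        Two-sided p = 2*Phi(z) = 0.405703.
Step 6: alpha = 0.1. fail to reject H0.

W+ = 29.5, W- = 15.5, W = min = 15.5, p = 0.405703, fail to reject H0.


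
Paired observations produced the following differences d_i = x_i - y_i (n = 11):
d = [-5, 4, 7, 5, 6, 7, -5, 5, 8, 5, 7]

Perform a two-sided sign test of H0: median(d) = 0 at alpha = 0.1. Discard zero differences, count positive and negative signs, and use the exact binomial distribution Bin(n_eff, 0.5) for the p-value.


Step 1: Discard zero differences. Original n = 11; n_eff = number of nonzero differences = 11.
Nonzero differences (with sign): -5, +4, +7, +5, +6, +7, -5, +5, +8, +5, +7
Step 2: Count signs: positive = 9, negative = 2.
Step 3: Under H0: P(positive) = 0.5, so the number of positives S ~ Bin(11, 0.5).
Step 4: Two-sided exact p-value = sum of Bin(11,0.5) probabilities at or below the observed probability = 0.065430.
Step 5: alpha = 0.1. reject H0.

n_eff = 11, pos = 9, neg = 2, p = 0.065430, reject H0.


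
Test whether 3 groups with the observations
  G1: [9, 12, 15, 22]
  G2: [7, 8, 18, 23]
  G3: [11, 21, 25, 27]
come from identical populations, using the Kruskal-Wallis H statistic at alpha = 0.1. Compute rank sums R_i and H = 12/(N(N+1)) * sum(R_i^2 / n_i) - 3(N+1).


Step 1: Combine all N = 12 observations and assign midranks.
sorted (value, group, rank): (7,G2,1), (8,G2,2), (9,G1,3), (11,G3,4), (12,G1,5), (15,G1,6), (18,G2,7), (21,G3,8), (22,G1,9), (23,G2,10), (25,G3,11), (27,G3,12)
Step 2: Sum ranks within each group.
R_1 = 23 (n_1 = 4)
R_2 = 20 (n_2 = 4)
R_3 = 35 (n_3 = 4)
Step 3: H = 12/(N(N+1)) * sum(R_i^2/n_i) - 3(N+1)
     = 12/(12*13) * (23^2/4 + 20^2/4 + 35^2/4) - 3*13
     = 0.076923 * 538.5 - 39
     = 2.423077.
Step 4: No ties, so H is used without correction.
Step 5: Under H0, H ~ chi^2(2); p-value = 0.297739.
Step 6: alpha = 0.1. fail to reject H0.

H = 2.4231, df = 2, p = 0.297739, fail to reject H0.


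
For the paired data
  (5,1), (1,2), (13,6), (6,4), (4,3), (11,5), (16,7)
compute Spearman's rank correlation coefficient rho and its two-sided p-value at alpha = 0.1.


Step 1: Rank x and y separately (midranks; no ties here).
rank(x): 5->3, 1->1, 13->6, 6->4, 4->2, 11->5, 16->7
rank(y): 1->1, 2->2, 6->6, 4->4, 3->3, 5->5, 7->7
Step 2: d_i = R_x(i) - R_y(i); compute d_i^2.
  (3-1)^2=4, (1-2)^2=1, (6-6)^2=0, (4-4)^2=0, (2-3)^2=1, (5-5)^2=0, (7-7)^2=0
sum(d^2) = 6.
Step 3: rho = 1 - 6*6 / (7*(7^2 - 1)) = 1 - 36/336 = 0.892857.
Step 4: Under H0, t = rho * sqrt((n-2)/(1-rho^2)) = 4.4333 ~ t(5).
Step 5: Two-sided p-value from the t-distribution with 5 df = 0.006807.
Step 6: alpha = 0.1. reject H0.

rho = 0.8929, p = 0.006807, reject H0 at alpha = 0.1.
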